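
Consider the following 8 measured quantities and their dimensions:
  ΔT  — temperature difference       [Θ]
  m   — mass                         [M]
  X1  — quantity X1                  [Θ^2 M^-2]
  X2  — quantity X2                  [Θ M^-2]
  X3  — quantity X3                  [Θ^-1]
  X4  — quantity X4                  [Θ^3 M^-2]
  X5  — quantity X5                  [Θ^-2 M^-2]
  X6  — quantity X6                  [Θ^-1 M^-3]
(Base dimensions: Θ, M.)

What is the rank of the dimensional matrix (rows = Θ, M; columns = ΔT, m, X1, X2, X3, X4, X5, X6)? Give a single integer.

Exponent matrix [Θ,M] × [ΔT,m,X1,X2,X3,X4,X5,X6]:
  Θ: [ 1  0  2  1 -1  3 -2 -1]
  M: [ 0  1 -2 -2  0 -2 -2 -3]
Echelon form has 2 nonzero rows (pivots: ΔT,m)

2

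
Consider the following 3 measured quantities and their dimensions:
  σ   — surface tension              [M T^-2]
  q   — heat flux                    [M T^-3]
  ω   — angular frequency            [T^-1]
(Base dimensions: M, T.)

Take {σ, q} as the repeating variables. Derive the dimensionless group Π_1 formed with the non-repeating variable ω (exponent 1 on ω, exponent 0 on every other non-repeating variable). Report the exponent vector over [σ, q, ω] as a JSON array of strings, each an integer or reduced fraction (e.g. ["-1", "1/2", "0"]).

["1", "-1", "1"]

Write exponents as rows M,T / cols σ,q,ω:
  M: [ 1  1  0]
  T: [-2 -3 -1]
Echelon form has 2 nonzero rows (pivots: σ,q)
Pivot set = {σ,q}, free = {ω}
RREF:
  r0: [   1    0   -1]
  r1: [   0    1    1]
Fix exponent of ω at 1; solve each RREF row for its pivot's exponent:
  r0: exp(σ) + (-1)·1 = 0 ⇒ exp(σ) = 1
  r1: exp(q) + (1)·1 = 0 ⇒ exp(q) = -1
Π_1 = σ · q^-1 · ω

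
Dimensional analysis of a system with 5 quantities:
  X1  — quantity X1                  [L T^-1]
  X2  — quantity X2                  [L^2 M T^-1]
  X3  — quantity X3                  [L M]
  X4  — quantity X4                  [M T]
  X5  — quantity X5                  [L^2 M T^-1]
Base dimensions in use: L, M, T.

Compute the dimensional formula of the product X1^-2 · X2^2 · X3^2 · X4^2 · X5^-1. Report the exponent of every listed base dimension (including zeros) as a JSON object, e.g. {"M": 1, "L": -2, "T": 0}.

{"L": 2, "M": 5, "T": 3}

Dimensional matrix (L×M×T by X1×X2×X3×X4×X5):
  L: [ 1  2  1  0  2]
  M: [ 0  1  1  1  1]
  T: [-1 -1  0  1 -1]
  [L]: (-2)·1+(2)·2+(2)·1+(2)·0+(-1)·2 = 2
  [M]: (-2)·0+(2)·1+(2)·1+(2)·1+(-1)·1 = 5
  [T]: (-2)·-1+(2)·-1+(2)·0+(2)·1+(-1)·-1 = 3
⇒ L^2 M^5 T^3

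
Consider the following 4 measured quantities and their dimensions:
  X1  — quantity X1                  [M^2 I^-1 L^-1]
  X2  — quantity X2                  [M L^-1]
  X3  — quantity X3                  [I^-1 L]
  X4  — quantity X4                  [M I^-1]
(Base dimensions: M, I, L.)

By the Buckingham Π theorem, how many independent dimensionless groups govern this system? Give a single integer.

Exponent matrix [M,I,L] × [X1,X2,X3,X4]:
  M: [ 2  1  0  1]
  I: [-1  0 -1 -1]
  L: [-1 -1  1  0]
Row reduction gives pivot columns X1,X2; rank = 2
Π count = n − r = 4 − 2 = 2

2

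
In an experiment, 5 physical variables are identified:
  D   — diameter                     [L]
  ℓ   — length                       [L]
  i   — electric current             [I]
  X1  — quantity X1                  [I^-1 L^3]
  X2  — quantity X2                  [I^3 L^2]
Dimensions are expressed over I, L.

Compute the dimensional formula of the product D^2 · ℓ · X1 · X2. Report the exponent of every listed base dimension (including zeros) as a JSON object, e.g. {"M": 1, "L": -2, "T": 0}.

{"I": 2, "L": 8}

Exponent matrix [I,L] × [D,ℓ,i,X1,X2]:
  I: [ 0  0  1 -1  3]
  L: [ 1  1  0  3  2]
  [I]: (2)·0+(1)·0+(1)·-1+(1)·3 = 2
  [L]: (2)·1+(1)·1+(1)·3+(1)·2 = 8
⇒ I^2 L^8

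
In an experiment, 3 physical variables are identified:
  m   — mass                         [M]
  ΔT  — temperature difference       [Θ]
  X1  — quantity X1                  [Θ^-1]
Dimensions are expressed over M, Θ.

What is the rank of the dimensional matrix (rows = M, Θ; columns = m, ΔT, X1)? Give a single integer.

2

Exponent matrix [M,Θ] × [m,ΔT,X1]:
  M: [ 1  0  0]
  Θ: [ 0  1 -1]
Echelon form has 2 nonzero rows (pivots: m,ΔT)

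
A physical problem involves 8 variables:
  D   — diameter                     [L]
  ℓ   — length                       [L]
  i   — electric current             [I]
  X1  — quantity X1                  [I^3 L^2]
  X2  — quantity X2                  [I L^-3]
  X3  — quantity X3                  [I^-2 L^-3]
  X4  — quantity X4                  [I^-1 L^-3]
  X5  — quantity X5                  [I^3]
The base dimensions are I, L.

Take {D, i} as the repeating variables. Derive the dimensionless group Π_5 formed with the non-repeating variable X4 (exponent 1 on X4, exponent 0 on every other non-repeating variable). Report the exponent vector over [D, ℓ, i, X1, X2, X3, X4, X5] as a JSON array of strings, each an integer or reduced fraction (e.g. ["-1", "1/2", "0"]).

Exponent matrix [I,L] × [D,ℓ,i,X1,X2,X3,X4,X5]:
  I: [ 0  0  1  3  1 -2 -1  3]
  L: [ 1  1  0  2 -3 -3 -3  0]
Row reduction gives pivot columns D,i; rank = 2
Repeat: D,i; free: ℓ,X1,X2,X3,X4,X5
RREF:
  r0: [   1    1    0    2   -3   -3   -3    0]
  r1: [   0    0    1    3    1   -2   -1    3]
Fix exponent of X4 at 1, ℓ at 0, X1 at 0, X2 at 0, X3 at 0, X5 at 0; solve each RREF row for its pivot's exponent:
  r0: exp(D) + (-3)·1 = 0 ⇒ exp(D) = 3
  r1: exp(i) + (-1)·1 = 0 ⇒ exp(i) = 1
Π_5 = D^3 · i · X4

["3", "0", "1", "0", "0", "0", "1", "0"]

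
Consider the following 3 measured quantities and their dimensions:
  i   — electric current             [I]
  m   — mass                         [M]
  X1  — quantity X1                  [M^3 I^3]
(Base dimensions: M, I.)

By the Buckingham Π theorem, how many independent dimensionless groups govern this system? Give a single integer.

Exponent matrix [M,I] × [i,m,X1]:
  M: [ 0  1  3]
  I: [ 1  0  3]
Echelon form has 2 nonzero rows (pivots: i,m)
Π count = n − r = 3 − 2 = 1

1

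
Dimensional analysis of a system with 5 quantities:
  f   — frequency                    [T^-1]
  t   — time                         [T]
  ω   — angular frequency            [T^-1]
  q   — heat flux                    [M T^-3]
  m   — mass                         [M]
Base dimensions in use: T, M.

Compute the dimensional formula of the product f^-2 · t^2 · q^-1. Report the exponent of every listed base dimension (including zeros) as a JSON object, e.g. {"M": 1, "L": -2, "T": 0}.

{"T": 7, "M": -1}

Exponent matrix [T,M] × [f,t,ω,q,m]:
  T: [-1  1 -1 -3  0]
  M: [ 0  0  0  1  1]
  [T]: (-2)·-1+(2)·1+(-1)·-3 = 7
  [M]: (-2)·0+(2)·0+(-1)·1 = -1
⇒ T^7 M^-1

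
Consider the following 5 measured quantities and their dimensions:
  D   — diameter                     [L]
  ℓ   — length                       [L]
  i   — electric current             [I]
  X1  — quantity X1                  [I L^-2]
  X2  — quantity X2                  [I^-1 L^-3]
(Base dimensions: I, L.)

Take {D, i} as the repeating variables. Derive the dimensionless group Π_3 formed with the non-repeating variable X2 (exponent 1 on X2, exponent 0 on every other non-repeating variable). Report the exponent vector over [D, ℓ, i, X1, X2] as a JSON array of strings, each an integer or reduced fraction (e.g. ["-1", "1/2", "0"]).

["3", "0", "1", "0", "1"]

Exponent matrix [I,L] × [D,ℓ,i,X1,X2]:
  I: [ 0  0  1  1 -1]
  L: [ 1  1  0 -2 -3]
Echelon form has 2 nonzero rows (pivots: D,i)
Repeat: D,i; free: ℓ,X1,X2
RREF:
  r0: [   1    1    0   -2   -3]
  r1: [   0    0    1    1   -1]
Fix exponent of X2 at 1, ℓ at 0, X1 at 0; solve each RREF row for its pivot's exponent:
  r0: exp(D) + (-3)·1 = 0 ⇒ exp(D) = 3
  r1: exp(i) + (-1)·1 = 0 ⇒ exp(i) = 1
Π_3 = D^3 · i · X2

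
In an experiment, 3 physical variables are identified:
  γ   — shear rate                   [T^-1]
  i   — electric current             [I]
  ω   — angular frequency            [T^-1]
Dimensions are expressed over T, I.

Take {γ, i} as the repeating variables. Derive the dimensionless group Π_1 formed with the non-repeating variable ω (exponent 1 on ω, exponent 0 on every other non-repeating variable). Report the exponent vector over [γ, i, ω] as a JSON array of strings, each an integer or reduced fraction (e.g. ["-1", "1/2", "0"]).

["-1", "0", "1"]

Exponent matrix [T,I] × [γ,i,ω]:
  T: [-1  0 -1]
  I: [ 0  1  0]
Row reduction gives pivot columns γ,i; rank = 2
Repeat: γ,i; free: ω
RREF:
  r0: [   1    0    1]
  r1: [   0    1    0]
Fix exponent of ω at 1; solve each RREF row for its pivot's exponent:
  r0: exp(γ) + (1)·1 = 0 ⇒ exp(γ) = -1
  r1: exp(i) + (0)·1 = 0 ⇒ exp(i) = 0
Π_1 = γ^-1 · ω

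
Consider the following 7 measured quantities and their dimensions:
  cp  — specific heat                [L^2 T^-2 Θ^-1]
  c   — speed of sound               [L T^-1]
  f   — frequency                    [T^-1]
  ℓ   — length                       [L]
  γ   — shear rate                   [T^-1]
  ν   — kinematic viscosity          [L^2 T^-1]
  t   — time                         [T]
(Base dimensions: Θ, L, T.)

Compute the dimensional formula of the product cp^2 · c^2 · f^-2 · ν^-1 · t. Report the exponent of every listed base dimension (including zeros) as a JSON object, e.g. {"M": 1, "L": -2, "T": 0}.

Exponent matrix [Θ,L,T] × [cp,c,f,ℓ,γ,ν,t]:
  Θ: [-1  0  0  0  0  0  0]
  L: [ 2  1  0  1  0  2  0]
  T: [-2 -1 -1  0 -1 -1  1]
  [Θ]: (2)·-1+(2)·0+(-2)·0+(-1)·0+(1)·0 = -2
  [L]: (2)·2+(2)·1+(-2)·0+(-1)·2+(1)·0 = 4
  [T]: (2)·-2+(2)·-1+(-2)·-1+(-1)·-1+(1)·1 = -2
⇒ Θ^-2 L^4 T^-2

{"Θ": -2, "L": 4, "T": -2}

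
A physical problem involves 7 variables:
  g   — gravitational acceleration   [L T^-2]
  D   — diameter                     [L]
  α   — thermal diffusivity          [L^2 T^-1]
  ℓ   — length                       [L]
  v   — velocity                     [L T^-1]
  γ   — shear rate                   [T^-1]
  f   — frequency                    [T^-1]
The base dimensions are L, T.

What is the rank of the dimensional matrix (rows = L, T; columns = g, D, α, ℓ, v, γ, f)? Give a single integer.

Write exponents as rows L,T / cols g,D,α,ℓ,v,γ,f:
  L: [ 1  1  2  1  1  0  0]
  T: [-2  0 -1  0 -1 -1 -1]
Echelon form has 2 nonzero rows (pivots: g,D)

2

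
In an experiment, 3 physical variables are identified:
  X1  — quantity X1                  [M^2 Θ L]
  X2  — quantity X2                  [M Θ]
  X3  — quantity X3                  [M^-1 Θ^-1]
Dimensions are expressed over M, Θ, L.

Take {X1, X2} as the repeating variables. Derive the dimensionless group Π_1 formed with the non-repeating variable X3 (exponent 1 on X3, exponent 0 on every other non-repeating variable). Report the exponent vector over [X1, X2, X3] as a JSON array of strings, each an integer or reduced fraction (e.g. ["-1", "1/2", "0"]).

Write exponents as rows M,Θ,L / cols X1,X2,X3:
  M: [ 2  1 -1]
  Θ: [ 1  1 -1]
  L: [ 1  0  0]
RREF → pivots at {X1,X2} ⇒ r = 2
Pivot set = {X1,X2}, free = {X3}
RREF:
  r0: [   1    0    0]
  r1: [   0    1   -1]
  r2: [   0    0    0]
Fix exponent of X3 at 1; solve each RREF row for its pivot's exponent:
  r0: exp(X1) + (0)·1 = 0 ⇒ exp(X1) = 0
  r1: exp(X2) + (-1)·1 = 0 ⇒ exp(X2) = 1
Π_1 = X2 · X3

["0", "1", "1"]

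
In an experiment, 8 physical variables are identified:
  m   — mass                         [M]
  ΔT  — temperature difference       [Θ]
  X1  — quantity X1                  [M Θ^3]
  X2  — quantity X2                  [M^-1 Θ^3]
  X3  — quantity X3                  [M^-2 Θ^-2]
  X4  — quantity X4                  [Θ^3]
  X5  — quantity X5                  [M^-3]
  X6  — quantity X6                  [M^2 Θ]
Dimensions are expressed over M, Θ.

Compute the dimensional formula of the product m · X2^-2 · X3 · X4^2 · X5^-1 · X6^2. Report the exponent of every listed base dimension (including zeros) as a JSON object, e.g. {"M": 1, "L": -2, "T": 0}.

{"M": 8, "Θ": 0}

Write exponents as rows M,Θ / cols m,ΔT,X1,X2,X3,X4,X5,X6:
  M: [ 1  0  1 -1 -2  0 -3  2]
  Θ: [ 0  1  3  3 -2  3  0  1]
  [M]: (1)·1+(-2)·-1+(1)·-2+(2)·0+(-1)·-3+(2)·2 = 8
  [Θ]: (1)·0+(-2)·3+(1)·-2+(2)·3+(-1)·0+(2)·1 = 0
⇒ M^8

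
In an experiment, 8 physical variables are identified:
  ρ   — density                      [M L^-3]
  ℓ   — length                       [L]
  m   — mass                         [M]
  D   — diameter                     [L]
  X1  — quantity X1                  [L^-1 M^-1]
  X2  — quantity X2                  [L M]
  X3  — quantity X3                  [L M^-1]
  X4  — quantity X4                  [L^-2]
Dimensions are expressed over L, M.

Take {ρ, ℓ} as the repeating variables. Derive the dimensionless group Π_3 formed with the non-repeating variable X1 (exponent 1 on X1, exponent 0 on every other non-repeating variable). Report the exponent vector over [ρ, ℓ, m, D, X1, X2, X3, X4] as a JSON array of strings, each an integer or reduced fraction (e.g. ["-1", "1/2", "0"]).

["1", "4", "0", "0", "1", "0", "0", "0"]

Exponent matrix [L,M] × [ρ,ℓ,m,D,X1,X2,X3,X4]:
  L: [-3  1  0  1 -1  1  1 -2]
  M: [ 1  0  1  0 -1  1 -1  0]
RREF → pivots at {ρ,ℓ} ⇒ r = 2
Repeat: ρ,ℓ; free: m,D,X1,X2,X3,X4
RREF:
  r0: [   1    0    1    0   -1    1   -1    0]
  r1: [   0    1    3    1   -4    4   -2   -2]
Fix exponent of X1 at 1, m at 0, D at 0, X2 at 0, X3 at 0, X4 at 0; solve each RREF row for its pivot's exponent:
  r0: exp(ρ) + (-1)·1 = 0 ⇒ exp(ρ) = 1
  r1: exp(ℓ) + (-4)·1 = 0 ⇒ exp(ℓ) = 4
Π_3 = ρ · ℓ^4 · X1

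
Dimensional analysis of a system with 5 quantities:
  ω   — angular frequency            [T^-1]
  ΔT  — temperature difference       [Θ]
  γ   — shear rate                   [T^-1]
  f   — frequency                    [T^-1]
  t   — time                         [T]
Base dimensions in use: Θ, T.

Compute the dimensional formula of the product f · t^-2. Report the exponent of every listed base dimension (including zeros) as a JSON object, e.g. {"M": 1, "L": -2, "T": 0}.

Exponent matrix [Θ,T] × [ω,ΔT,γ,f,t]:
  Θ: [ 0  1  0  0  0]
  T: [-1  0 -1 -1  1]
  [Θ]: (1)·0+(-2)·0 = 0
  [T]: (1)·-1+(-2)·1 = -3
⇒ T^-3

{"Θ": 0, "T": -3}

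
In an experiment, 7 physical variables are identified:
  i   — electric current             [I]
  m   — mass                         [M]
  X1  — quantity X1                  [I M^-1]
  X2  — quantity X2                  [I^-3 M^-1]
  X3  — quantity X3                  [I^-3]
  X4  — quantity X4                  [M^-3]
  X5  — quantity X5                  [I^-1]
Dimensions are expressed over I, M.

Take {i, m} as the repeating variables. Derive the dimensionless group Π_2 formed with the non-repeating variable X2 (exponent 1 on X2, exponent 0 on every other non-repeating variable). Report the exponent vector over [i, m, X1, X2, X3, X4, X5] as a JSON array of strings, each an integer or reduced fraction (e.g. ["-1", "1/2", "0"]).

["3", "1", "0", "1", "0", "0", "0"]

Exponent matrix [I,M] × [i,m,X1,X2,X3,X4,X5]:
  I: [ 1  0  1 -3 -3  0 -1]
  M: [ 0  1 -1 -1  0 -3  0]
Row reduction gives pivot columns i,m; rank = 2
Pivot set = {i,m}, free = {X1,X2,X3,X4,X5}
RREF:
  r0: [   1    0    1   -3   -3    0   -1]
  r1: [   0    1   -1   -1    0   -3    0]
Fix exponent of X2 at 1, X1 at 0, X3 at 0, X4 at 0, X5 at 0; solve each RREF row for its pivot's exponent:
  r0: exp(i) + (-3)·1 = 0 ⇒ exp(i) = 3
  r1: exp(m) + (-1)·1 = 0 ⇒ exp(m) = 1
Π_2 = i^3 · m · X2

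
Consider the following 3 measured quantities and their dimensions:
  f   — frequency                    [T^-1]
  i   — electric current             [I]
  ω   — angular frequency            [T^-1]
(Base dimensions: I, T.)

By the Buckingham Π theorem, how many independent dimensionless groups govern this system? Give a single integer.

Dimensional matrix (I×T by f×i×ω):
  I: [ 0  1  0]
  T: [-1  0 -1]
RREF → pivots at {f,i} ⇒ r = 2
3 vars − rank 2 = 1 Π group

1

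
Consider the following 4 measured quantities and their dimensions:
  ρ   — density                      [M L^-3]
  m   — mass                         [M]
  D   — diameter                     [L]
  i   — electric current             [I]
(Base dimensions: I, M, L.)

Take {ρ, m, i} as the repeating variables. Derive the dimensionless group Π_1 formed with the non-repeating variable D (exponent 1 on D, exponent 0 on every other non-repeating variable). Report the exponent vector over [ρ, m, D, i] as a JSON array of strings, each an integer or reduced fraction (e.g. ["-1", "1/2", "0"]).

["1/3", "-1/3", "1", "0"]

Write exponents as rows I,M,L / cols ρ,m,D,i:
  I: [ 0  0  0  1]
  M: [ 1  1  0  0]
  L: [-3  0  1  0]
Row reduction gives pivot columns ρ,m,i; rank = 3
Repeat: ρ,m,i; free: D
RREF:
  r0: [   1    0 -1/3    0]
  r1: [   0    1  1/3    0]
  r2: [   0    0    0    1]
Fix exponent of D at 1; solve each RREF row for its pivot's exponent:
  r0: exp(ρ) + (-1/3)·1 = 0 ⇒ exp(ρ) = 1/3
  r1: exp(m) + (1/3)·1 = 0 ⇒ exp(m) = -1/3
  r2: exp(i) + (0)·1 = 0 ⇒ exp(i) = 0
Π_1 = ρ^(1/3) · m^(-1/3) · D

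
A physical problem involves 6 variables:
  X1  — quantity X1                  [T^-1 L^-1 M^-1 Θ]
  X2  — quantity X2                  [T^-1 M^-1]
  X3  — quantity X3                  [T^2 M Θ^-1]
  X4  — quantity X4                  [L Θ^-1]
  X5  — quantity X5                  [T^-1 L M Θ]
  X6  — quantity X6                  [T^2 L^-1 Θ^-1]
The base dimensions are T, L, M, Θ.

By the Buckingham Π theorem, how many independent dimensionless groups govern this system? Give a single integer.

Dimensional matrix (T×L×M×Θ by X1×X2×X3×X4×X5×X6):
  T: [-1 -1  2  0 -1  2]
  L: [-1  0  0  1  1 -1]
  M: [-1 -1  1  0  1  0]
  Θ: [ 1  0 -1 -1  1 -1]
Echelon form has 3 nonzero rows (pivots: X1,X2,X3)
n=6, r=3 ⇒ 3 dimensionless groups

3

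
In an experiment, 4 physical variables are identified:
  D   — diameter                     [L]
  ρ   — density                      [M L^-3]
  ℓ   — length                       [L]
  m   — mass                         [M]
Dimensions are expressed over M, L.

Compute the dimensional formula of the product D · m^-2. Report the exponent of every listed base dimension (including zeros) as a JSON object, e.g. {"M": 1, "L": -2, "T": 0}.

Dimensional matrix (M×L by D×ρ×ℓ×m):
  M: [ 0  1  0  1]
  L: [ 1 -3  1  0]
  [M]: (1)·0+(-2)·1 = -2
  [L]: (1)·1+(-2)·0 = 1
⇒ M^-2 L

{"M": -2, "L": 1}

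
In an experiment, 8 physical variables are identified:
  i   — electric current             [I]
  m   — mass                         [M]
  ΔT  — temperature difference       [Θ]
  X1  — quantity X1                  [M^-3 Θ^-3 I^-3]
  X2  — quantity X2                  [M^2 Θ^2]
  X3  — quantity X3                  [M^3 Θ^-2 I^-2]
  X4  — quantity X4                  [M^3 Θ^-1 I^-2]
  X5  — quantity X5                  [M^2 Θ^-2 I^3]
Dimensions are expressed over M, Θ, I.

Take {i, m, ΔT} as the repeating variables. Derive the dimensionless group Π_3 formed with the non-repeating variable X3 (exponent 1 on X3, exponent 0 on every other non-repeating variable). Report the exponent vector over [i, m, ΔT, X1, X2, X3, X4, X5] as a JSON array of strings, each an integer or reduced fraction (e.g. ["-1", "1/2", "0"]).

Write exponents as rows M,Θ,I / cols i,m,ΔT,X1,X2,X3,X4,X5:
  M: [ 0  1  0 -3  2  3  3  2]
  Θ: [ 0  0  1 -3  2 -2 -1 -2]
  I: [ 1  0  0 -3  0 -2 -2  3]
RREF → pivots at {i,m,ΔT} ⇒ r = 3
Pivot set = {i,m,ΔT}, free = {X1,X2,X3,X4,X5}
RREF:
  r0: [   1    0    0   -3    0   -2   -2    3]
  r1: [   0    1    0   -3    2    3    3    2]
  r2: [   0    0    1   -3    2   -2   -1   -2]
Fix exponent of X3 at 1, X1 at 0, X2 at 0, X4 at 0, X5 at 0; solve each RREF row for its pivot's exponent:
  r0: exp(i) + (-2)·1 = 0 ⇒ exp(i) = 2
  r1: exp(m) + (3)·1 = 0 ⇒ exp(m) = -3
  r2: exp(ΔT) + (-2)·1 = 0 ⇒ exp(ΔT) = 2
Π_3 = i^2 · m^-3 · ΔT^2 · X3

["2", "-3", "2", "0", "0", "1", "0", "0"]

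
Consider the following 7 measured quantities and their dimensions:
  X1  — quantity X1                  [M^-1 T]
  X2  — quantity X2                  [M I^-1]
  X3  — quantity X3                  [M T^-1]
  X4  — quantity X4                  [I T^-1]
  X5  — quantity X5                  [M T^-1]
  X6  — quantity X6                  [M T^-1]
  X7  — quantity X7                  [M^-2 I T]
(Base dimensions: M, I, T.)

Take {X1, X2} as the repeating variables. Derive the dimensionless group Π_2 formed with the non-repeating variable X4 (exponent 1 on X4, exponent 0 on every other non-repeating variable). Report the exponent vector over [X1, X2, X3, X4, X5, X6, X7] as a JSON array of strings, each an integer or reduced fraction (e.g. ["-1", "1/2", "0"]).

Dimensional matrix (M×I×T by X1×X2×X3×X4×X5×X6×X7):
  M: [-1  1  1  0  1  1 -2]
  I: [ 0 -1  0  1  0  0  1]
  T: [ 1  0 -1 -1 -1 -1  1]
RREF → pivots at {X1,X2} ⇒ r = 2
Repeat: X1,X2; free: X3,X4,X5,X6,X7
RREF:
  r0: [   1    0   -1   -1   -1   -1    1]
  r1: [   0    1    0   -1    0    0   -1]
  r2: [   0    0    0    0    0    0    0]
Fix exponent of X4 at 1, X3 at 0, X5 at 0, X6 at 0, X7 at 0; solve each RREF row for its pivot's exponent:
  r0: exp(X1) + (-1)·1 = 0 ⇒ exp(X1) = 1
  r1: exp(X2) + (-1)·1 = 0 ⇒ exp(X2) = 1
Π_2 = X1 · X2 · X4

["1", "1", "0", "1", "0", "0", "0"]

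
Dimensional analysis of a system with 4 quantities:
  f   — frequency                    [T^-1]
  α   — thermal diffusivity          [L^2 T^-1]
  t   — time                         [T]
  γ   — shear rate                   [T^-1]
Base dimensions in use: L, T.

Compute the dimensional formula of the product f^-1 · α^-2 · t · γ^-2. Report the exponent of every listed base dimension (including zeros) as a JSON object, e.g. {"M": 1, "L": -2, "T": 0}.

{"L": -4, "T": 6}

Write exponents as rows L,T / cols f,α,t,γ:
  L: [ 0  2  0  0]
  T: [-1 -1  1 -1]
  [L]: (-1)·0+(-2)·2+(1)·0+(-2)·0 = -4
  [T]: (-1)·-1+(-2)·-1+(1)·1+(-2)·-1 = 6
⇒ L^-4 T^6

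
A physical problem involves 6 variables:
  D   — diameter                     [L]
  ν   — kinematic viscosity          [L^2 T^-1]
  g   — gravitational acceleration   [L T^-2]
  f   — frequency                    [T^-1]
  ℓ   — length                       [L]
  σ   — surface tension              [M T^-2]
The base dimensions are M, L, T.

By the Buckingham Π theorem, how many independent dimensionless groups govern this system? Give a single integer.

3

Dimensional matrix (M×L×T by D×ν×g×f×ℓ×σ):
  M: [ 0  0  0  0  0  1]
  L: [ 1  2  1  0  1  0]
  T: [ 0 -1 -2 -1  0 -2]
Echelon form has 3 nonzero rows (pivots: D,ν,σ)
n=6, r=3 ⇒ 3 dimensionless groups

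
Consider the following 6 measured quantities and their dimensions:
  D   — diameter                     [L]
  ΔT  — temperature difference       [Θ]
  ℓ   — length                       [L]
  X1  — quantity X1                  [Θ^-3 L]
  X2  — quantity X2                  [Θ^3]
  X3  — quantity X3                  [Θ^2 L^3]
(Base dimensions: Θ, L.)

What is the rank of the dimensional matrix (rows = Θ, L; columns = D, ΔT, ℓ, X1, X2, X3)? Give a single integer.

Exponent matrix [Θ,L] × [D,ΔT,ℓ,X1,X2,X3]:
  Θ: [ 0  1  0 -3  3  2]
  L: [ 1  0  1  1  0  3]
RREF → pivots at {D,ΔT} ⇒ r = 2

2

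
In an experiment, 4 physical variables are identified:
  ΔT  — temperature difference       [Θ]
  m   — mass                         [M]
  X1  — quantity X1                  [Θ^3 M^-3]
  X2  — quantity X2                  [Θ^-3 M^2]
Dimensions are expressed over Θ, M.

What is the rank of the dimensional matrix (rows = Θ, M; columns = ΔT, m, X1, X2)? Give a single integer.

Exponent matrix [Θ,M] × [ΔT,m,X1,X2]:
  Θ: [ 1  0  3 -3]
  M: [ 0  1 -3  2]
Echelon form has 2 nonzero rows (pivots: ΔT,m)

2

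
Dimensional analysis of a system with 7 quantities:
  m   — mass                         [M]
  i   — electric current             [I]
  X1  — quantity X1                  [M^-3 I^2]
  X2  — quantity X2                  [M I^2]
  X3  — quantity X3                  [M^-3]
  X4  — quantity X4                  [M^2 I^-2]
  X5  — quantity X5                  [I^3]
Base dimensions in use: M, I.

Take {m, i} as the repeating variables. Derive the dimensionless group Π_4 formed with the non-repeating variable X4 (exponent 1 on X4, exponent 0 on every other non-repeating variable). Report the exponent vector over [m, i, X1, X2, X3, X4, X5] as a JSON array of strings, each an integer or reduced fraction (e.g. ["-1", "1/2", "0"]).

Exponent matrix [M,I] × [m,i,X1,X2,X3,X4,X5]:
  M: [ 1  0 -3  1 -3  2  0]
  I: [ 0  1  2  2  0 -2  3]
RREF → pivots at {m,i} ⇒ r = 2
Repeat: m,i; free: X1,X2,X3,X4,X5
RREF:
  r0: [   1    0   -3    1   -3    2    0]
  r1: [   0    1    2    2    0   -2    3]
Fix exponent of X4 at 1, X1 at 0, X2 at 0, X3 at 0, X5 at 0; solve each RREF row for its pivot's exponent:
  r0: exp(m) + (2)·1 = 0 ⇒ exp(m) = -2
  r1: exp(i) + (-2)·1 = 0 ⇒ exp(i) = 2
Π_4 = m^-2 · i^2 · X4

["-2", "2", "0", "0", "0", "1", "0"]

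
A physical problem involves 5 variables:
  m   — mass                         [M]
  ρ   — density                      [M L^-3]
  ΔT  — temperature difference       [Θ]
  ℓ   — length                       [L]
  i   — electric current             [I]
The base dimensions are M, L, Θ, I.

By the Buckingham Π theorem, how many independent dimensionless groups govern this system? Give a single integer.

Dimensional matrix (M×L×Θ×I by m×ρ×ΔT×ℓ×i):
  M: [ 1  1  0  0  0]
  L: [ 0 -3  0  1  0]
  Θ: [ 0  0  1  0  0]
  I: [ 0  0  0  0  1]
Echelon form has 4 nonzero rows (pivots: m,ρ,ΔT,i)
n=5, r=4 ⇒ 1 dimensionless group

1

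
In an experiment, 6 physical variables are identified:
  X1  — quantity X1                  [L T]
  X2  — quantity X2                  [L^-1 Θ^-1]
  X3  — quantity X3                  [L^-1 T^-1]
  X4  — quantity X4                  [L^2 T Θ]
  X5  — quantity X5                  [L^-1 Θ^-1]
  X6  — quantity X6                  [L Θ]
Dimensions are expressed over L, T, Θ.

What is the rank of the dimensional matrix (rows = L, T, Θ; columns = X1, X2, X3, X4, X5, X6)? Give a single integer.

Exponent matrix [L,T,Θ] × [X1,X2,X3,X4,X5,X6]:
  L: [ 1 -1 -1  2 -1  1]
  T: [ 1  0 -1  1  0  0]
  Θ: [ 0 -1  0  1 -1  1]
Row reduction gives pivot columns X1,X2; rank = 2

2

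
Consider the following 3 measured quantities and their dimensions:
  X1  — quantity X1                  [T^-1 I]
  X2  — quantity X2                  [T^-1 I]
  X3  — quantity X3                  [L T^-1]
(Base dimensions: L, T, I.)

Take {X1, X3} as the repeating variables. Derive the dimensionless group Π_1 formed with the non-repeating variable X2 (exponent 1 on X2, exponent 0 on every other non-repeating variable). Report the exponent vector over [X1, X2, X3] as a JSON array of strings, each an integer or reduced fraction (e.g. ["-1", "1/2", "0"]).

Exponent matrix [L,T,I] × [X1,X2,X3]:
  L: [ 0  0  1]
  T: [-1 -1 -1]
  I: [ 1  1  0]
RREF → pivots at {X1,X3} ⇒ r = 2
Repeat: X1,X3; free: X2
RREF:
  r0: [   1    1    0]
  r1: [   0    0    1]
  r2: [   0    0    0]
Fix exponent of X2 at 1; solve each RREF row for its pivot's exponent:
  r0: exp(X1) + (1)·1 = 0 ⇒ exp(X1) = -1
  r1: exp(X3) + (0)·1 = 0 ⇒ exp(X3) = 0
Π_1 = X1^-1 · X2

["-1", "1", "0"]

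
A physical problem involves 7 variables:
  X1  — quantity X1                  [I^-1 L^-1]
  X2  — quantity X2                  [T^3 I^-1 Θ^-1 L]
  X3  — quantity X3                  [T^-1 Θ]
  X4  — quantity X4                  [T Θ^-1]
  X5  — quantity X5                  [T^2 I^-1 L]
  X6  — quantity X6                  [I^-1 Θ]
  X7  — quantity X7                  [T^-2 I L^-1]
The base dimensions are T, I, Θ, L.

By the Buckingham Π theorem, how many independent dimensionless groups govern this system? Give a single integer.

Dimensional matrix (T×I×Θ×L by X1×X2×X3×X4×X5×X6×X7):
  T: [ 0  3 -1  1  2  0 -2]
  I: [-1 -1  0  0 -1 -1  1]
  Θ: [ 0 -1  1 -1  0  1  0]
  L: [-1  1  0  0  1  0 -1]
Echelon form has 3 nonzero rows (pivots: X1,X2,X3)
7 vars − rank 3 = 4 Π groups

4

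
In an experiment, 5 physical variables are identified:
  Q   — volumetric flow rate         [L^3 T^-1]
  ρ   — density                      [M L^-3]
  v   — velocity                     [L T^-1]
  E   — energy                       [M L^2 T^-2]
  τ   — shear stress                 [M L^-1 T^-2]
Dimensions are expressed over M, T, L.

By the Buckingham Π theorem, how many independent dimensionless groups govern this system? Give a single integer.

Exponent matrix [M,T,L] × [Q,ρ,v,E,τ]:
  M: [ 0  1  0  1  1]
  T: [-1  0 -1 -2 -2]
  L: [ 3 -3  1  2 -1]
Row reduction gives pivot columns Q,ρ,v; rank = 3
5 vars − rank 3 = 2 Π groups

2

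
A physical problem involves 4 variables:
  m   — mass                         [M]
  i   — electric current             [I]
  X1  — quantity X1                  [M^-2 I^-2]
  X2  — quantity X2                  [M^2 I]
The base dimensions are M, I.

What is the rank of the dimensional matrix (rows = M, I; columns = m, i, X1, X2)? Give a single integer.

Exponent matrix [M,I] × [m,i,X1,X2]:
  M: [ 1  0 -2  2]
  I: [ 0  1 -2  1]
RREF → pivots at {m,i} ⇒ r = 2

2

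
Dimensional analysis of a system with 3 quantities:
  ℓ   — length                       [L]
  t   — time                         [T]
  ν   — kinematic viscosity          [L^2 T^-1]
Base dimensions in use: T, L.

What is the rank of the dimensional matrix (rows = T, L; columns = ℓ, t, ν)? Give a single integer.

Dimensional matrix (T×L by ℓ×t×ν):
  T: [ 0  1 -1]
  L: [ 1  0  2]
Echelon form has 2 nonzero rows (pivots: ℓ,t)

2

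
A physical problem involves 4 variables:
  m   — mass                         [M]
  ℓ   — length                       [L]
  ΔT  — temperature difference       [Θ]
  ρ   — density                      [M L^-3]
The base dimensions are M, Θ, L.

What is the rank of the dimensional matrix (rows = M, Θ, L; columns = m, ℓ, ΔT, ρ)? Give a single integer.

3

Dimensional matrix (M×Θ×L by m×ℓ×ΔT×ρ):
  M: [ 1  0  0  1]
  Θ: [ 0  0  1  0]
  L: [ 0  1  0 -3]
RREF → pivots at {m,ℓ,ΔT} ⇒ r = 3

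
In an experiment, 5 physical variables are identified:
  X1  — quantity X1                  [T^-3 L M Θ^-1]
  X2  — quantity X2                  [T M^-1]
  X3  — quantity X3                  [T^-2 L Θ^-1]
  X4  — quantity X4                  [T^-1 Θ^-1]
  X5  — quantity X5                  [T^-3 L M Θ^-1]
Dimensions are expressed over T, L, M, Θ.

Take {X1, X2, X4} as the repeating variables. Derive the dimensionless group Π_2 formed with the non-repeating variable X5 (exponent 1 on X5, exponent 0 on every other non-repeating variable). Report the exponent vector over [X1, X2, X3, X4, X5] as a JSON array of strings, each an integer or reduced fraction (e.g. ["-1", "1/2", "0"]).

["-1", "0", "0", "0", "1"]

Dimensional matrix (T×L×M×Θ by X1×X2×X3×X4×X5):
  T: [-3  1 -2 -1 -3]
  L: [ 1  0  1  0  1]
  M: [ 1 -1  0  0  1]
  Θ: [-1  0 -1 -1 -1]
Echelon form has 3 nonzero rows (pivots: X1,X2,X4)
Pivot set = {X1,X2,X4}, free = {X3,X5}
RREF:
  r0: [   1    0    1    0    1]
  r1: [   0    1    1    0    0]
  r2: [   0    0    0    1    0]
  r3: [   0    0    0    0    0]
Fix exponent of X5 at 1, X3 at 0; solve each RREF row for its pivot's exponent:
  r0: exp(X1) + (1)·1 = 0 ⇒ exp(X1) = -1
  r1: exp(X2) + (0)·1 = 0 ⇒ exp(X2) = 0
  r2: exp(X4) + (0)·1 = 0 ⇒ exp(X4) = 0
Π_2 = X1^-1 · X5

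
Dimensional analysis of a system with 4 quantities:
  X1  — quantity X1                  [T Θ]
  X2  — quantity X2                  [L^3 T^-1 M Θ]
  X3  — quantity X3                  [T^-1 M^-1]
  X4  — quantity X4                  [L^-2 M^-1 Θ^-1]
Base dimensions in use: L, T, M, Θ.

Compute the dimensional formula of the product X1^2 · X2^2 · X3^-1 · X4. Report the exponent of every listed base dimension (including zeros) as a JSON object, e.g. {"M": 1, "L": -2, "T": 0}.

{"L": 4, "T": 1, "M": 2, "Θ": 3}

Write exponents as rows L,T,M,Θ / cols X1,X2,X3,X4:
  L: [ 0  3  0 -2]
  T: [ 1 -1 -1  0]
  M: [ 0  1 -1 -1]
  Θ: [ 1  1  0 -1]
  [L]: (2)·0+(2)·3+(-1)·0+(1)·-2 = 4
  [T]: (2)·1+(2)·-1+(-1)·-1+(1)·0 = 1
  [M]: (2)·0+(2)·1+(-1)·-1+(1)·-1 = 2
  [Θ]: (2)·1+(2)·1+(-1)·0+(1)·-1 = 3
⇒ L^4 T M^2 Θ^3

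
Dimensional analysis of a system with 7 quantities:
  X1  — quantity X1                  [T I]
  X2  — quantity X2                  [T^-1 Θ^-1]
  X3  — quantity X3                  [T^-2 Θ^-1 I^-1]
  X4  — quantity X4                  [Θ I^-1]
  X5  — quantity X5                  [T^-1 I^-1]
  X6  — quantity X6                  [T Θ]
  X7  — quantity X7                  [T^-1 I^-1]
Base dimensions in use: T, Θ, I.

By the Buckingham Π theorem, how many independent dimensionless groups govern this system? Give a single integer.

Write exponents as rows T,Θ,I / cols X1,X2,X3,X4,X5,X6,X7:
  T: [ 1 -1 -2  0 -1  1 -1]
  Θ: [ 0 -1 -1  1  0  1  0]
  I: [ 1  0 -1 -1 -1  0 -1]
Echelon form has 2 nonzero rows (pivots: X1,X2)
n=7, r=2 ⇒ 5 dimensionless groups

5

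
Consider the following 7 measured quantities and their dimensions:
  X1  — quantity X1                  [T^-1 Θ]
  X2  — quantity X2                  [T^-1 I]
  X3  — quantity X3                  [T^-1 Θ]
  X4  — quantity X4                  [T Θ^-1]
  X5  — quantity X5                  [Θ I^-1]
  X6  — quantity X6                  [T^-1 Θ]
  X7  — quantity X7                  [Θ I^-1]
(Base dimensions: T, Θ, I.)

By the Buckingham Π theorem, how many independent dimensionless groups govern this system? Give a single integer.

Dimensional matrix (T×Θ×I by X1×X2×X3×X4×X5×X6×X7):
  T: [-1 -1 -1  1  0 -1  0]
  Θ: [ 1  0  1 -1  1  1  1]
  I: [ 0  1  0  0 -1  0 -1]
RREF → pivots at {X1,X2} ⇒ r = 2
7 vars − rank 2 = 5 Π groups

5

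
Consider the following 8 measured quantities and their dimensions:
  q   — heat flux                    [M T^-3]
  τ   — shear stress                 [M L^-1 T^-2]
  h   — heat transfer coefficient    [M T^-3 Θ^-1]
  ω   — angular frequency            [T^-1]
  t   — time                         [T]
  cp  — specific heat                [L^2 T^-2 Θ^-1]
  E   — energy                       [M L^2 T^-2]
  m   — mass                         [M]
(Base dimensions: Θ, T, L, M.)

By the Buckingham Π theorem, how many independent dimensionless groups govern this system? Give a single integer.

Write exponents as rows Θ,T,L,M / cols q,τ,h,ω,t,cp,E,m:
  Θ: [ 0  0 -1  0  0 -1  0  0]
  T: [-3 -2 -3 -1  1 -2 -2  0]
  L: [ 0 -1  0  0  0  2  2  0]
  M: [ 1  1  1  0  0  0  1  1]
Echelon form has 4 nonzero rows (pivots: q,τ,h,ω)
n=8, r=4 ⇒ 4 dimensionless groups

4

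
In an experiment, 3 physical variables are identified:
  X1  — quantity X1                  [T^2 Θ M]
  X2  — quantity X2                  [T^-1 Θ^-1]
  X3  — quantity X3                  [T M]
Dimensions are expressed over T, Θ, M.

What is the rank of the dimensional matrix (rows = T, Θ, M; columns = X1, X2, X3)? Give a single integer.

Write exponents as rows T,Θ,M / cols X1,X2,X3:
  T: [ 2 -1  1]
  Θ: [ 1 -1  0]
  M: [ 1  0  1]
Echelon form has 2 nonzero rows (pivots: X1,X2)

2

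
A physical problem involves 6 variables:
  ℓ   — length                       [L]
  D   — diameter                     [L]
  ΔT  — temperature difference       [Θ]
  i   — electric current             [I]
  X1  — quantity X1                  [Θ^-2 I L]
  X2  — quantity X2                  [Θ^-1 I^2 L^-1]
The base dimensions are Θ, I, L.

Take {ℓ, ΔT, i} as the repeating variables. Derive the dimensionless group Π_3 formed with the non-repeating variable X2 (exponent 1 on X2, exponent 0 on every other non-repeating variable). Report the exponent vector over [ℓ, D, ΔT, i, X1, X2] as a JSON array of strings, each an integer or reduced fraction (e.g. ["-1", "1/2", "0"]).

Write exponents as rows Θ,I,L / cols ℓ,D,ΔT,i,X1,X2:
  Θ: [ 0  0  1  0 -2 -1]
  I: [ 0  0  0  1  1  2]
  L: [ 1  1  0  0  1 -1]
Row reduction gives pivot columns ℓ,ΔT,i; rank = 3
Repeat: ℓ,ΔT,i; free: D,X1,X2
RREF:
  r0: [   1    1    0    0    1   -1]
  r1: [   0    0    1    0   -2   -1]
  r2: [   0    0    0    1    1    2]
Fix exponent of X2 at 1, D at 0, X1 at 0; solve each RREF row for its pivot's exponent:
  r0: exp(ℓ) + (-1)·1 = 0 ⇒ exp(ℓ) = 1
  r1: exp(ΔT) + (-1)·1 = 0 ⇒ exp(ΔT) = 1
  r2: exp(i) + (2)·1 = 0 ⇒ exp(i) = -2
Π_3 = ℓ · ΔT · i^-2 · X2

["1", "0", "1", "-2", "0", "1"]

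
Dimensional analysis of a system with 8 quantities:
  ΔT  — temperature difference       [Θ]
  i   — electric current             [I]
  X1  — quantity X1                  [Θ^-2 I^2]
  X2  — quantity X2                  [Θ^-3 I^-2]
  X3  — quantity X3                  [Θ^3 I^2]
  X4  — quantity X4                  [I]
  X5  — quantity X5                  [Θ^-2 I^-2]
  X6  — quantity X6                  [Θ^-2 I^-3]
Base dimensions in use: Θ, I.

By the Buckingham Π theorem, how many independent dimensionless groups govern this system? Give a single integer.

6

Exponent matrix [Θ,I] × [ΔT,i,X1,X2,X3,X4,X5,X6]:
  Θ: [ 1  0 -2 -3  3  0 -2 -2]
  I: [ 0  1  2 -2  2  1 -2 -3]
Echelon form has 2 nonzero rows (pivots: ΔT,i)
n=8, r=2 ⇒ 6 dimensionless groups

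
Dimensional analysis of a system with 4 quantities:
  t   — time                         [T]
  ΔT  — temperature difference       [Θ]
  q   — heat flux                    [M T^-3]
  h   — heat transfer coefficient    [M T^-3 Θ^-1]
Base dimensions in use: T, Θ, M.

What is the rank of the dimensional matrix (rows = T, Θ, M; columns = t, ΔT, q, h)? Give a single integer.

3

Write exponents as rows T,Θ,M / cols t,ΔT,q,h:
  T: [ 1  0 -3 -3]
  Θ: [ 0  1  0 -1]
  M: [ 0  0  1  1]
RREF → pivots at {t,ΔT,q} ⇒ r = 3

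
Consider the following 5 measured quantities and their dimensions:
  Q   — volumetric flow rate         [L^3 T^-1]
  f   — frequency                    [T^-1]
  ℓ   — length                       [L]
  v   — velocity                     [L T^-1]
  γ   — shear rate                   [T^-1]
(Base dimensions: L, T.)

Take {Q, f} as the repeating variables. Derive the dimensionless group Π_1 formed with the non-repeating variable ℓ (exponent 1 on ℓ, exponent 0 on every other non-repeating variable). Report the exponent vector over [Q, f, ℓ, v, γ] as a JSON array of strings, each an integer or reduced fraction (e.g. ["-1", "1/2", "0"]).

Write exponents as rows L,T / cols Q,f,ℓ,v,γ:
  L: [ 3  0  1  1  0]
  T: [-1 -1  0 -1 -1]
Echelon form has 2 nonzero rows (pivots: Q,f)
Pivot set = {Q,f}, free = {ℓ,v,γ}
RREF:
  r0: [   1    0  1/3  1/3    0]
  r1: [   0    1 -1/3  2/3    1]
Fix exponent of ℓ at 1, v at 0, γ at 0; solve each RREF row for its pivot's exponent:
  r0: exp(Q) + (1/3)·1 = 0 ⇒ exp(Q) = -1/3
  r1: exp(f) + (-1/3)·1 = 0 ⇒ exp(f) = 1/3
Π_1 = Q^(-1/3) · f^(1/3) · ℓ

["-1/3", "1/3", "1", "0", "0"]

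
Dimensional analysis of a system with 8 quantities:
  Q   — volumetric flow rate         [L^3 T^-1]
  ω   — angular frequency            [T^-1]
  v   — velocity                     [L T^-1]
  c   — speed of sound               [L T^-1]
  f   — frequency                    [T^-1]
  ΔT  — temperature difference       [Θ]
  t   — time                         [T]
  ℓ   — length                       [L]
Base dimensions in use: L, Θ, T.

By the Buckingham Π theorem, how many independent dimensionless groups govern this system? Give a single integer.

Exponent matrix [L,Θ,T] × [Q,ω,v,c,f,ΔT,t,ℓ]:
  L: [ 3  0  1  1  0  0  0  1]
  Θ: [ 0  0  0  0  0  1  0  0]
  T: [-1 -1 -1 -1 -1  0  1  0]
Echelon form has 3 nonzero rows (pivots: Q,ω,ΔT)
Π count = n − r = 8 − 3 = 5

5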